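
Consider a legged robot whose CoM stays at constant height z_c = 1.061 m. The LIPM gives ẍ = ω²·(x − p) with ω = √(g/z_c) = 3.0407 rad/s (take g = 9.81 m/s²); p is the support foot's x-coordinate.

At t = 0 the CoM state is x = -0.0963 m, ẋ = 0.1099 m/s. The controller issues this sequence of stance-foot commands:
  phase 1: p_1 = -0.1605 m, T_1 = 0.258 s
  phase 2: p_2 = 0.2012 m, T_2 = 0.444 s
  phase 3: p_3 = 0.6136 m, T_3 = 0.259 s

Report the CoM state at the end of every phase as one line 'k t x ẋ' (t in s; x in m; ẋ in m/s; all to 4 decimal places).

1 0.2580 -0.0442 0.3148
2 0.7020 -0.1176 -0.6943
3 0.9610 -0.5553 -2.8585

phase 1: p=-0.1605, T=0.258, ωT=0.784501, cosh=1.323830, sinh=0.867482; start (x,ẋ)=(-0.096300, 0.109900) → end (x,ẋ)=(-0.044157, 0.314833)
phase 2: p=0.2012, T=0.444, ωT=1.350071, cosh=2.058460, sinh=1.799238; start (x,ẋ)=(-0.044157, 0.314833) → end (x,ẋ)=(-0.117565, -0.694262)
phase 3: p=0.6136, T=0.259, ωT=0.787541, cosh=1.326474, sinh=0.871512; start (x,ẋ)=(-0.117565, -0.694262) → end (x,ẋ)=(-0.555257, -2.858511)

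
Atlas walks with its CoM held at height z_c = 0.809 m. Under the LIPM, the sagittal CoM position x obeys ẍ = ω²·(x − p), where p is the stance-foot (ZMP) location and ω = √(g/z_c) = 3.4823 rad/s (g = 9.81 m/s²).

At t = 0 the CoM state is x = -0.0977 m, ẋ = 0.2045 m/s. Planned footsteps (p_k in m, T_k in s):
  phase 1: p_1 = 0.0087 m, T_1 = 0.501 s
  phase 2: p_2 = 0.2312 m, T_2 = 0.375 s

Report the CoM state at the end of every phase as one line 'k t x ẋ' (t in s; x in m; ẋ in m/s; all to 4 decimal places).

phase 1: p=0.0087, T=0.501, ωT=1.744632, cosh=2.949253, sinh=2.774544; start (x,ẋ)=(-0.097700, 0.204500) → end (x,ẋ)=(-0.142164, -0.424893)
phase 2: p=0.2312, T=0.375, ωT=1.305862, cosh=1.980905, sinh=1.709966; start (x,ẋ)=(-0.142164, -0.424893) → end (x,ẋ)=(-0.717040, -3.064910)

1 0.5010 -0.1422 -0.4249
2 0.8760 -0.7170 -3.0649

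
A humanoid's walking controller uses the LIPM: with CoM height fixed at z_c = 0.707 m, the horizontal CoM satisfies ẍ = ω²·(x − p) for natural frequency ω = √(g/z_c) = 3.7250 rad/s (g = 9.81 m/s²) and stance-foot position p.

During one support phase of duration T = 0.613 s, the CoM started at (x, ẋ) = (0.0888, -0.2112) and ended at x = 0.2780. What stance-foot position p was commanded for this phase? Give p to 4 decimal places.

p = -0.0286

ωT = 3.7250·0.613 = 2.283425; cosh(ωT) = 4.956079, sinh(ωT) = 4.854144
x(T) = p + (x₀−p)·cosh(ωT) + (ẋ₀/ω)·sinh(ωT) ⇒ p·(1 − cosh) = x(T) − x₀·cosh − (ẋ₀/ω)·sinh
numerator   = 0.2780 − (0.0888)·4.956079 − (-0.2112/3.7250)·4.854144 = 0.113120
denominator = 1 − 4.956079 = -3.956079
p = 0.113120 / -3.956079 = -0.0286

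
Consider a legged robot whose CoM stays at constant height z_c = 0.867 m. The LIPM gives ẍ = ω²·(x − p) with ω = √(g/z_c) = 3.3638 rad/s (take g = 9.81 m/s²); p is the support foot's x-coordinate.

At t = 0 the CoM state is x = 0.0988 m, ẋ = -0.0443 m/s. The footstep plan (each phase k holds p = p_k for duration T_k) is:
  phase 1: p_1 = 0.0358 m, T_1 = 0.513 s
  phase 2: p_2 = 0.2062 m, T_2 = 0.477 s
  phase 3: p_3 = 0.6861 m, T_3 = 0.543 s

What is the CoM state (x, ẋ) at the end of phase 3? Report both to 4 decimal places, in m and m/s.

phase 1: p=0.0358, T=0.513, ωT=1.725629, cosh=2.897058, sinh=2.718997; start (x,ẋ)=(0.098800, -0.044300) → end (x,ẋ)=(0.182506, 0.447869)
phase 2: p=0.2062, T=0.477, ωT=1.604533, cosh=2.588258, sinh=2.387275; start (x,ẋ)=(0.182506, 0.447869) → end (x,ẋ)=(0.462725, 0.968933)
phase 3: p=0.6861, T=0.543, ωT=1.826543, cosh=3.186672, sinh=3.025703; start (x,ẋ)=(0.462725, 0.968933) → end (x,ẋ)=(0.845824, 0.814196)

x = 0.8458, ẋ = 0.8142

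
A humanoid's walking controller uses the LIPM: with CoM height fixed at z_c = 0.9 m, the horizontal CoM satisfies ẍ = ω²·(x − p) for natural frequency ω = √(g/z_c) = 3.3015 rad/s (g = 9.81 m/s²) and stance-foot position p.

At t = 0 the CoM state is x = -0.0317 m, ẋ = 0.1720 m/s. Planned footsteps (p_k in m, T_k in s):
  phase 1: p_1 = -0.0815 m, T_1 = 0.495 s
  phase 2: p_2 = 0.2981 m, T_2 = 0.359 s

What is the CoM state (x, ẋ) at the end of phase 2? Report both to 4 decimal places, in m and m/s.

x = 0.4734, ẋ = 0.9623

phase 1: p=-0.0815, T=0.495, ωT=1.634242, cosh=2.660337, sinh=2.465237; start (x,ẋ)=(-0.031700, 0.172000) → end (x,ẋ)=(0.179418, 0.862899)
phase 2: p=0.2981, T=0.359, ωT=1.185238, cosh=1.788570, sinh=1.482897; start (x,ẋ)=(0.179418, 0.862899) → end (x,ẋ)=(0.473407, 0.962312)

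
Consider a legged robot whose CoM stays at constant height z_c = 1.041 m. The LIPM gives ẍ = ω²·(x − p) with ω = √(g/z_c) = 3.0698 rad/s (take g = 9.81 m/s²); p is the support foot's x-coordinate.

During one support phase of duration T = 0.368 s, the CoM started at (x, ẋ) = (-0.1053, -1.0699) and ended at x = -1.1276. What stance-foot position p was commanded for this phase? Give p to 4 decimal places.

p = 0.6555

ωT = 3.0698·0.368 = 1.129686; cosh(ωT) = 1.708910, sinh(ωT) = 1.385776
x(T) = p + (x₀−p)·cosh(ωT) + (ẋ₀/ω)·sinh(ωT) ⇒ p·(1 − cosh) = x(T) − x₀·cosh − (ẋ₀/ω)·sinh
numerator   = -1.1276 − (-0.1053)·1.708910 − (-1.0699/3.0698)·1.385776 = -0.464675
denominator = 1 − 1.708910 = -0.708910
p = -0.464675 / -0.708910 = 0.6555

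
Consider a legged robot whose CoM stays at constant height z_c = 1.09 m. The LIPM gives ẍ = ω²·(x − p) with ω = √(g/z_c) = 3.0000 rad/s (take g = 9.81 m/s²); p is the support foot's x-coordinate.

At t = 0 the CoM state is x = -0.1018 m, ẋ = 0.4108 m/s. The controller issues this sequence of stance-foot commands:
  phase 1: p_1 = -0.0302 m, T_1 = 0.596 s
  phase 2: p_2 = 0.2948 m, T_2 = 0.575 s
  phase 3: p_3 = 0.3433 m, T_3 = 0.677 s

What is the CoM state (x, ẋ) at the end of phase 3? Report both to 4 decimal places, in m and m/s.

phase 1: p=-0.0302, T=0.596, ωT=1.788000, cosh=3.072390, sinh=2.905096; start (x,ẋ)=(-0.101800, 0.410800) → end (x,ẋ)=(0.147621, 0.638123)
phase 2: p=0.2948, T=0.575, ωT=1.725000, cosh=2.895347, sinh=2.717174; start (x,ẋ)=(0.147621, 0.638123) → end (x,ẋ)=(0.446631, 0.647858)
phase 3: p=0.3433, T=0.677, ωT=2.031000, cosh=3.876454, sinh=3.745250; start (x,ẋ)=(0.446631, 0.647858) → end (x,ẋ)=(1.552653, 3.672388)

x = 1.5527, ẋ = 3.6724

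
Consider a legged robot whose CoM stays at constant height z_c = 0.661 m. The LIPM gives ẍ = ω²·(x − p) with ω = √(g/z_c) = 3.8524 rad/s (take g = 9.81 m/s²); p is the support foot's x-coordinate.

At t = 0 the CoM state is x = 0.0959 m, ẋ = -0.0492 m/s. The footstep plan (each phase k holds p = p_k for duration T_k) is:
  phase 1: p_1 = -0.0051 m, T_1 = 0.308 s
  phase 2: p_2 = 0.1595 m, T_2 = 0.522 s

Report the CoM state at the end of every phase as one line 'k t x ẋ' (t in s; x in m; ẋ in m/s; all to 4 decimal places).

1 0.3080 0.1568 0.4898
2 0.8300 0.6155 1.8237

phase 1: p=-0.0051, T=0.308, ωT=1.186539, cosh=1.790500, sinh=1.485225; start (x,ẋ)=(0.095900, -0.049200) → end (x,ẋ)=(0.156772, 0.489797)
phase 2: p=0.1595, T=0.522, ωT=2.010953, cosh=3.802146, sinh=3.668285; start (x,ẋ)=(0.156772, 0.489797) → end (x,ẋ)=(0.615518, 1.823733)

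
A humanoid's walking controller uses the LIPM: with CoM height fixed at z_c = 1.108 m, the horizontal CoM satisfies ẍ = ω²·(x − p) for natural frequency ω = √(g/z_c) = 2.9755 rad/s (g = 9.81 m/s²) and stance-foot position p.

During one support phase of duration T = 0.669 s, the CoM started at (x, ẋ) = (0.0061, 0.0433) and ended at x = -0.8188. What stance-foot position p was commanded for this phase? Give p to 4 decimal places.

ωT = 2.9755·0.669 = 1.990609; cosh(ωT) = 3.728303, sinh(ωT) = 3.591691
x(T) = p + (x₀−p)·cosh(ωT) + (ẋ₀/ω)·sinh(ωT) ⇒ p·(1 − cosh) = x(T) − x₀·cosh − (ẋ₀/ω)·sinh
numerator   = -0.8188 − (0.0061)·3.728303 − (0.0433/2.9755)·3.591691 = -0.893810
denominator = 1 − 3.728303 = -2.728303
p = -0.893810 / -2.728303 = 0.3276

p = 0.3276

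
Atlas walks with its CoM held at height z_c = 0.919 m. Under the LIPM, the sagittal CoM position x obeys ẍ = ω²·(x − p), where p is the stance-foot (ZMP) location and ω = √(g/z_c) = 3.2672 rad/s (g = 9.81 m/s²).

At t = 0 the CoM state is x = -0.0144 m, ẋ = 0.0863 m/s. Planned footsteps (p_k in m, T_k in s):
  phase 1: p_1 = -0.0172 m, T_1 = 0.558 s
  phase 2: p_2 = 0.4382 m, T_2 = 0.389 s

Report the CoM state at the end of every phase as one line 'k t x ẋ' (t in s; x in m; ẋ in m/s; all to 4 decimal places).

phase 1: p=-0.0172, T=0.558, ωT=1.823098, cosh=3.176265, sinh=3.014741; start (x,ẋ)=(-0.014400, 0.086300) → end (x,ẋ)=(0.071325, 0.301691)
phase 2: p=0.4382, T=0.389, ωT=1.270941, cosh=1.922386, sinh=1.641818; start (x,ẋ)=(0.071325, 0.301691) → end (x,ẋ)=(-0.115471, -1.388005)

1 0.5580 0.0713 0.3017
2 0.9470 -0.1155 -1.3880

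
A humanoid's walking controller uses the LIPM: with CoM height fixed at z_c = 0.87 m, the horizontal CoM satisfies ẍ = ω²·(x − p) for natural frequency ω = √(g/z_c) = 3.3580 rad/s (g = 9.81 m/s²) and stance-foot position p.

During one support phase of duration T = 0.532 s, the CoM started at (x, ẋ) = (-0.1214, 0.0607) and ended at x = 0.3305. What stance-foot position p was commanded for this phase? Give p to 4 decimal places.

ωT = 3.3580·0.532 = 1.786456; cosh(ωT) = 3.067908, sinh(ωT) = 2.900355
x(T) = p + (x₀−p)·cosh(ωT) + (ẋ₀/ω)·sinh(ωT) ⇒ p·(1 − cosh) = x(T) − x₀·cosh − (ẋ₀/ω)·sinh
numerator   = 0.3305 − (-0.1214)·3.067908 − (0.0607/3.3580)·2.900355 = 0.650517
denominator = 1 − 3.067908 = -2.067908
p = 0.650517 / -2.067908 = -0.3146

p = -0.3146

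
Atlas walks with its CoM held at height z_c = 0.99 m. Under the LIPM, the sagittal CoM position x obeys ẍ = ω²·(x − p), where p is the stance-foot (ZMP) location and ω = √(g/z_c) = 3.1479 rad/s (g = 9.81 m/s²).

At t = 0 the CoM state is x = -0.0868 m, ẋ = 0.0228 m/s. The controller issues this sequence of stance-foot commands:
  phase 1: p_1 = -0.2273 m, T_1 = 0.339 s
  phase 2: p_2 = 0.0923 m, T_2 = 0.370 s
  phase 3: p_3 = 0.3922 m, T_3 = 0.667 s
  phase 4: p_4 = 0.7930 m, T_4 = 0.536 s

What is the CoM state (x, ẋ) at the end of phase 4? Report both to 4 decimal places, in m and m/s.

x = 0.8226, ẋ = 0.3542

phase 1: p=-0.2273, T=0.339, ωT=1.067138, cosh=1.625520, sinh=1.281528; start (x,ẋ)=(-0.086800, 0.022800) → end (x,ẋ)=(0.010368, 0.603856)
phase 2: p=0.0923, T=0.370, ωT=1.164723, cosh=1.758522, sinh=1.446513; start (x,ẋ)=(0.010368, 0.603856) → end (x,ẋ)=(0.225702, 0.688816)
phase 3: p=0.3922, T=0.667, ωT=2.099649, cosh=4.142903, sinh=4.020404; start (x,ẋ)=(0.225702, 0.688816) → end (x,ẋ)=(0.582151, 0.746529)
phase 4: p=0.7930, T=0.536, ωT=1.687274, cosh=2.794876, sinh=2.609853; start (x,ẋ)=(0.582151, 0.746529) → end (x,ẋ)=(0.822633, 0.354212)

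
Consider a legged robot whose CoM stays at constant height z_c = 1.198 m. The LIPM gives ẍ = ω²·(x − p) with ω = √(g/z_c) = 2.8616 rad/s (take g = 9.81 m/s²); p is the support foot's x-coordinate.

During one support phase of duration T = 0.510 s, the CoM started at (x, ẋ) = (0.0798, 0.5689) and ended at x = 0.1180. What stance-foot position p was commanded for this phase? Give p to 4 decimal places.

ωT = 2.8616·0.510 = 1.459416; cosh(ωT) = 2.267909, sinh(ωT) = 2.035537
x(T) = p + (x₀−p)·cosh(ωT) + (ẋ₀/ω)·sinh(ωT) ⇒ p·(1 − cosh) = x(T) − x₀·cosh − (ẋ₀/ω)·sinh
numerator   = 0.1180 − (0.0798)·2.267909 − (0.5689/2.8616)·2.035537 = -0.467654
denominator = 1 − 2.267909 = -1.267909
p = -0.467654 / -1.267909 = 0.3688

p = 0.3688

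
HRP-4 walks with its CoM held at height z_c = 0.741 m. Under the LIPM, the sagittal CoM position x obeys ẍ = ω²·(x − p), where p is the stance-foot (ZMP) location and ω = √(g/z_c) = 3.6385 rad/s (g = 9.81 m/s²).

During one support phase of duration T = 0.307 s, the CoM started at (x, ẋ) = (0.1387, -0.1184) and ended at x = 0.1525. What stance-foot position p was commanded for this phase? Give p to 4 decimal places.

ωT = 3.6385·0.307 = 1.117020; cosh(ωT) = 1.691493, sinh(ωT) = 1.364240
x(T) = p + (x₀−p)·cosh(ωT) + (ẋ₀/ω)·sinh(ωT) ⇒ p·(1 − cosh) = x(T) − x₀·cosh − (ẋ₀/ω)·sinh
numerator   = 0.1525 − (0.1387)·1.691493 − (-0.1184/3.6385)·1.364240 = -0.037717
denominator = 1 − 1.691493 = -0.691493
p = -0.037717 / -0.691493 = 0.0545

p = 0.0545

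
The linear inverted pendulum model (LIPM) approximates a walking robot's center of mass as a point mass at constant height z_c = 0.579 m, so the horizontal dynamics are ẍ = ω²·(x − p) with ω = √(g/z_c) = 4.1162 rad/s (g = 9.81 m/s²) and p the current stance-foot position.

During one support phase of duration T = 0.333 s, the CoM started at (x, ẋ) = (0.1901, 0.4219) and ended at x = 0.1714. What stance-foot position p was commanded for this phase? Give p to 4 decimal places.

p = 0.3794

ωT = 4.1162·0.333 = 1.370695; cosh(ωT) = 2.096008, sinh(ωT) = 1.842077
x(T) = p + (x₀−p)·cosh(ωT) + (ẋ₀/ω)·sinh(ωT) ⇒ p·(1 − cosh) = x(T) − x₀·cosh − (ẋ₀/ω)·sinh
numerator   = 0.1714 − (0.1901)·2.096008 − (0.4219/4.1162)·1.842077 = -0.415859
denominator = 1 − 2.096008 = -1.096008
p = -0.415859 / -1.096008 = 0.3794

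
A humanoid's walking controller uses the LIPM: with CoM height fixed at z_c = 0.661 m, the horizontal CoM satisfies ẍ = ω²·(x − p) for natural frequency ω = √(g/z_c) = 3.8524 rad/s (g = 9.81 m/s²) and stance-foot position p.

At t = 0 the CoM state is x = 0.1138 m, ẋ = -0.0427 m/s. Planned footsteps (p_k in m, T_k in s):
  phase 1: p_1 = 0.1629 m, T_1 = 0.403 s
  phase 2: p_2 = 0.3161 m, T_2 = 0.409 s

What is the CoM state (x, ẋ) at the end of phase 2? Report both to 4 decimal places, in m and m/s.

phase 1: p=0.1629, T=0.403, ωT=1.552517, cosh=2.467530, sinh=2.255815; start (x,ẋ)=(0.113800, -0.042700) → end (x,ẋ)=(0.016741, -0.532057)
phase 2: p=0.3161, T=0.409, ωT=1.575632, cosh=2.520335, sinh=2.313458; start (x,ẋ)=(0.016741, -0.532057) → end (x,ẋ)=(-0.757899, -4.008962)

x = -0.7579, ẋ = -4.0090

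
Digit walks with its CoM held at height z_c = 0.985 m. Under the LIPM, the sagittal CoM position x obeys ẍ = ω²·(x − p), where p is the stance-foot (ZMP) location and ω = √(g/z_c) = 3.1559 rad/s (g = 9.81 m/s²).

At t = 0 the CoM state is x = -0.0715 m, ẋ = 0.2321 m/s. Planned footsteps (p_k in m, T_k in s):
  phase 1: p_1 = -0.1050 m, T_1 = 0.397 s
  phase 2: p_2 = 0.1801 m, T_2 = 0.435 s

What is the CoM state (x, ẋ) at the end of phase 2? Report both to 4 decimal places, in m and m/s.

x = 0.3193, ẋ = 0.6766

phase 1: p=-0.1050, T=0.397, ωT=1.252892, cosh=1.893065, sinh=1.607388; start (x,ẋ)=(-0.071500, 0.232100) → end (x,ẋ)=(0.076633, 0.609318)
phase 2: p=0.1801, T=0.435, ωT=1.372816, cosh=2.099921, sinh=1.846529; start (x,ẋ)=(0.076633, 0.609318) → end (x,ẋ)=(0.319341, 0.676567)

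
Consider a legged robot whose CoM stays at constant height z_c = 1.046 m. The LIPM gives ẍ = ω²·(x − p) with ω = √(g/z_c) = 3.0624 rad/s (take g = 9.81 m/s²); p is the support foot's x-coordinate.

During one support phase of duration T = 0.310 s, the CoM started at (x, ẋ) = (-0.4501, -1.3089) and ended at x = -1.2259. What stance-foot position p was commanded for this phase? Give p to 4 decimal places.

ωT = 3.0624·0.310 = 0.949344; cosh(ωT) = 1.485504, sinh(ωT) = 1.098510
x(T) = p + (x₀−p)·cosh(ωT) + (ẋ₀/ω)·sinh(ωT) ⇒ p·(1 − cosh) = x(T) − x₀·cosh − (ẋ₀/ω)·sinh
numerator   = -1.2259 − (-0.4501)·1.485504 − (-1.3089/3.0624)·1.098510 = -0.087761
denominator = 1 − 1.485504 = -0.485504
p = -0.087761 / -0.485504 = 0.1808

p = 0.1808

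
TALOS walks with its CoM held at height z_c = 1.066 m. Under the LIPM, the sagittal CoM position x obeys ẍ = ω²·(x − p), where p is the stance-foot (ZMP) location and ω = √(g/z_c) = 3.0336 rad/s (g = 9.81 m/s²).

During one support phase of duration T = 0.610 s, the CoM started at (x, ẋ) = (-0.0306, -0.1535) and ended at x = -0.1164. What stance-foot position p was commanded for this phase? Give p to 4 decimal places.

p = -0.0621

ωT = 3.0336·0.610 = 1.850496; cosh(ωT) = 3.260067, sinh(ωT) = 3.102908
x(T) = p + (x₀−p)·cosh(ωT) + (ẋ₀/ω)·sinh(ωT) ⇒ p·(1 − cosh) = x(T) − x₀·cosh − (ẋ₀/ω)·sinh
numerator   = -0.1164 − (-0.0306)·3.260067 − (-0.1535/3.0336)·3.102908 = 0.140365
denominator = 1 − 3.260067 = -2.260067
p = 0.140365 / -2.260067 = -0.0621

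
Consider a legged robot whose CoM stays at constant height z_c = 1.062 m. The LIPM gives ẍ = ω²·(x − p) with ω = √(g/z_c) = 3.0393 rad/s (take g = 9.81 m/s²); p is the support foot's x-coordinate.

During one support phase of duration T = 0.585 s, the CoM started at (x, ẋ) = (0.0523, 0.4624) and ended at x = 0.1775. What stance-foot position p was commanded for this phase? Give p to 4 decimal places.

p = 0.2050

ωT = 3.0393·0.585 = 1.777990; cosh(ωT) = 3.043465, sinh(ωT) = 2.874487
x(T) = p + (x₀−p)·cosh(ωT) + (ẋ₀/ω)·sinh(ωT) ⇒ p·(1 − cosh) = x(T) − x₀·cosh − (ẋ₀/ω)·sinh
numerator   = 0.1775 − (0.0523)·3.043465 − (0.4624/3.0393)·2.874487 = -0.418999
denominator = 1 − 3.043465 = -2.043465
p = -0.418999 / -2.043465 = 0.2050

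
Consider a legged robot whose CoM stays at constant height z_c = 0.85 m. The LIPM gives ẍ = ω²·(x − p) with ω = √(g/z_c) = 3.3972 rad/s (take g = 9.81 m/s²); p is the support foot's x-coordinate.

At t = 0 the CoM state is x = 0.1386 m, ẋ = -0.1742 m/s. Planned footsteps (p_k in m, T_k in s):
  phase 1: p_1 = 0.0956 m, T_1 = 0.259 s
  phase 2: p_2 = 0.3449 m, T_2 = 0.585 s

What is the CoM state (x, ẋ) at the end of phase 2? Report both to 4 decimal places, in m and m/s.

phase 1: p=0.0956, T=0.259, ωT=0.879875, cosh=1.412716, sinh=0.997882; start (x,ẋ)=(0.138600, -0.174200) → end (x,ẋ)=(0.105178, -0.100325)
phase 2: p=0.3449, T=0.585, ωT=1.987362, cosh=3.716659, sinh=3.579602; start (x,ẋ)=(0.105178, -0.100325) → end (x,ẋ)=(-0.651777, -3.288044)

x = -0.6518, ẋ = -3.2880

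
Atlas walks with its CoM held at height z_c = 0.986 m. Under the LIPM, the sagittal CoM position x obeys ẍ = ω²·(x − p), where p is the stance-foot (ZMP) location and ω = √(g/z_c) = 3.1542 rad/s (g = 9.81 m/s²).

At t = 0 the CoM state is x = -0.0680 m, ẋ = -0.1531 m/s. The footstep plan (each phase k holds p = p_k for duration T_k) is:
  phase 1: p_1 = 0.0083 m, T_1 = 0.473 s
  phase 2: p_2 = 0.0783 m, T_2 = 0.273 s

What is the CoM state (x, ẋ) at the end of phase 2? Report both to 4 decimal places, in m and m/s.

phase 1: p=0.0083, T=0.473, ωT=1.491937, cosh=2.335317, sinh=2.110380; start (x,ẋ)=(-0.068000, -0.153100) → end (x,ẋ)=(-0.272319, -0.865433)
phase 2: p=0.0783, T=0.273, ωT=0.861097, cosh=1.394226, sinh=0.971528; start (x,ẋ)=(-0.272319, -0.865433) → end (x,ẋ)=(-0.677105, -2.281044)

x = -0.6771, ẋ = -2.2810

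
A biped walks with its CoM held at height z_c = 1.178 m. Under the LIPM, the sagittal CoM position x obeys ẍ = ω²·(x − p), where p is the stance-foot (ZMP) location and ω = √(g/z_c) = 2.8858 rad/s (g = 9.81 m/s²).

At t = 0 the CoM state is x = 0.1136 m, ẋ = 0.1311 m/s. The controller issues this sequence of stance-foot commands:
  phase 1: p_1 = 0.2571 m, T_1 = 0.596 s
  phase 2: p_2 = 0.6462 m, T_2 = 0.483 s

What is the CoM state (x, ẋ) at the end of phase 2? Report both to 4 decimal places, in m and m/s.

x = -1.2939, ẋ = -5.2961

phase 1: p=0.2571, T=0.596, ωT=1.719937, cosh=2.881626, sinh=2.702549; start (x,ẋ)=(0.113600, 0.131100) → end (x,ẋ)=(-0.033638, -0.741378)
phase 2: p=0.6462, T=0.483, ωT=1.393841, cosh=2.139211, sinh=1.891091; start (x,ẋ)=(-0.033638, -0.741378) → end (x,ẋ)=(-1.293949, -5.296052)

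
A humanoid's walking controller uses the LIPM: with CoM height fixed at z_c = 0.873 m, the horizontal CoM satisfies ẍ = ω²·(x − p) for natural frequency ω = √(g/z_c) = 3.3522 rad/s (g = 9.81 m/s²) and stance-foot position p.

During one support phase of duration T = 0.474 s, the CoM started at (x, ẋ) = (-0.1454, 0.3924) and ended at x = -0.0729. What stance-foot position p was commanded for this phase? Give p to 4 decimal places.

ωT = 3.3522·0.474 = 1.588943; cosh(ωT) = 2.551354, sinh(ωT) = 2.347213
x(T) = p + (x₀−p)·cosh(ωT) + (ẋ₀/ω)·sinh(ωT) ⇒ p·(1 − cosh) = x(T) − x₀·cosh − (ẋ₀/ω)·sinh
numerator   = -0.0729 − (-0.1454)·2.551354 − (0.3924/3.3522)·2.347213 = 0.023308
denominator = 1 − 2.551354 = -1.551354
p = 0.023308 / -1.551354 = -0.0150

p = -0.0150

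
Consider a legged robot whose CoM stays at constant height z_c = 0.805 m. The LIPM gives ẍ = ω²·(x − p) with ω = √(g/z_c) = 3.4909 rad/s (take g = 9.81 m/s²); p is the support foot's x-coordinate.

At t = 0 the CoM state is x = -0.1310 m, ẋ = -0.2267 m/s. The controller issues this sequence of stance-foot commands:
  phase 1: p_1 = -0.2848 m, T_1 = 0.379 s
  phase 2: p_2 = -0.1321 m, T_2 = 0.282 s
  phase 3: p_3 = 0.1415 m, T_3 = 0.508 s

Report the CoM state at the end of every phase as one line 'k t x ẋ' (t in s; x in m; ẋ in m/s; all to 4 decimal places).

1 0.3790 -0.0888 0.4807
2 0.6610 0.0924 0.9069
3 1.1690 0.7358 2.2578

phase 1: p=-0.2848, T=0.379, ωT=1.323051, cosh=2.010591, sinh=1.744269; start (x,ẋ)=(-0.131000, -0.226700) → end (x,ẋ)=(-0.088844, 0.480698)
phase 2: p=-0.1321, T=0.282, ωT=0.984434, cosh=1.524973, sinh=1.151323; start (x,ẋ)=(-0.088844, 0.480698) → end (x,ẋ)=(0.092401, 0.906902)
phase 3: p=0.1415, T=0.508, ωT=1.773377, cosh=3.030236, sinh=2.860478; start (x,ẋ)=(0.092401, 0.906902) → end (x,ẋ)=(0.735843, 2.257844)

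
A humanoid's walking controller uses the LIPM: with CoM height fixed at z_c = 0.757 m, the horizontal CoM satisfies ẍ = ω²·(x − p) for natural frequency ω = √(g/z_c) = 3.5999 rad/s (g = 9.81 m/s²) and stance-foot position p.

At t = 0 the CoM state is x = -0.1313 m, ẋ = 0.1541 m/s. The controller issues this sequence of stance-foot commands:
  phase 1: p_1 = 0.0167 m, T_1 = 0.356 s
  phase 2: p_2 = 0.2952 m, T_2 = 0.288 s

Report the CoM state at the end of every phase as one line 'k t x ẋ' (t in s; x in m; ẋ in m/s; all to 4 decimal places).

1 0.3560 -0.1993 -0.5867
2 0.6440 -0.6906 -3.1256

phase 1: p=0.0167, T=0.356, ωT=1.281564, cosh=1.939937, sinh=1.662334; start (x,ẋ)=(-0.131300, 0.154100) → end (x,ẋ)=(-0.199252, -0.586723)
phase 2: p=0.2952, T=0.288, ωT=1.036771, cosh=1.587347, sinh=1.232750; start (x,ẋ)=(-0.199252, -0.586723) → end (x,ẋ)=(-0.690584, -3.125597)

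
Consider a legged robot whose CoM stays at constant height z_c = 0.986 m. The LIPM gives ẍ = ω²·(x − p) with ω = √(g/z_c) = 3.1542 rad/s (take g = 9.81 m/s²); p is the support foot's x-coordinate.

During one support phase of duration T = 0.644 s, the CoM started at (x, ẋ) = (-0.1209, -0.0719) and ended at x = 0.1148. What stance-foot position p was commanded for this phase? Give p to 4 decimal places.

p = -0.2325

ωT = 3.1542·0.644 = 2.031305; cosh(ωT) = 3.877596, sinh(ωT) = 3.746432
x(T) = p + (x₀−p)·cosh(ωT) + (ẋ₀/ω)·sinh(ωT) ⇒ p·(1 − cosh) = x(T) − x₀·cosh − (ẋ₀/ω)·sinh
numerator   = 0.1148 − (-0.1209)·3.877596 − (-0.0719/3.1542)·3.746432 = 0.669001
denominator = 1 − 3.877596 = -2.877596
p = 0.669001 / -2.877596 = -0.2325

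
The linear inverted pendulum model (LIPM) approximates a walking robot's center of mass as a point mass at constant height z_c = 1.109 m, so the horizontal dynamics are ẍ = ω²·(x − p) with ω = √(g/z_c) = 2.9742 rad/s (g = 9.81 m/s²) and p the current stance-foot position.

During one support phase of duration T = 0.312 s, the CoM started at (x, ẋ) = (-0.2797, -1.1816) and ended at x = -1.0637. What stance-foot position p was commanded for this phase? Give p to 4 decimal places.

ωT = 2.9742·0.312 = 0.927950; cosh(ωT) = 1.462341, sinh(ωT) = 1.066978
x(T) = p + (x₀−p)·cosh(ωT) + (ẋ₀/ω)·sinh(ωT) ⇒ p·(1 − cosh) = x(T) − x₀·cosh − (ẋ₀/ω)·sinh
numerator   = -1.0637 − (-0.2797)·1.462341 − (-1.1816/2.9742)·1.066978 = -0.230790
denominator = 1 − 1.462341 = -0.462341
p = -0.230790 / -0.462341 = 0.4992

p = 0.4992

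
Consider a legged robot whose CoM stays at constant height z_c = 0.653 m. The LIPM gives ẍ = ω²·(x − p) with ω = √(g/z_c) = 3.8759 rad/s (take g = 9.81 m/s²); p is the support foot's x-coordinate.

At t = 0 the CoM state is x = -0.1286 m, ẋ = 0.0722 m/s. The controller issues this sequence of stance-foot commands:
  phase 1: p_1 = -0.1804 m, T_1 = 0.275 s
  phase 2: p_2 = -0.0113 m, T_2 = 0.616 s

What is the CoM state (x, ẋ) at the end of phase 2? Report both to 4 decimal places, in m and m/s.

x = 0.1740, ẋ = 0.7745

phase 1: p=-0.1804, T=0.275, ωT=1.065873, cosh=1.623899, sinh=1.279472; start (x,ẋ)=(-0.128600, 0.072200) → end (x,ẋ)=(-0.072448, 0.374127)
phase 2: p=-0.0113, T=0.616, ωT=2.387554, cosh=5.489345, sinh=5.397491; start (x,ẋ)=(-0.072448, 0.374127) → end (x,ẋ)=(0.174038, 0.774486)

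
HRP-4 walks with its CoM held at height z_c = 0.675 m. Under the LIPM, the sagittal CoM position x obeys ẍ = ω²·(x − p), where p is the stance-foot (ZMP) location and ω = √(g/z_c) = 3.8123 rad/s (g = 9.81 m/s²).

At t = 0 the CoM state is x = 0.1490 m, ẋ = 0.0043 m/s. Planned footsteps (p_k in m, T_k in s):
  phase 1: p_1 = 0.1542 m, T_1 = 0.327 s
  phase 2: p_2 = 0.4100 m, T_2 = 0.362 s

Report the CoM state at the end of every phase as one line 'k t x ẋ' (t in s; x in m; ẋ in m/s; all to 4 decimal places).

phase 1: p=0.1542, T=0.327, ωT=1.246622, cosh=1.883024, sinh=1.595549; start (x,ẋ)=(0.149000, 0.004300) → end (x,ẋ)=(0.146208, -0.023533)
phase 2: p=0.4100, T=0.362, ωT=1.380053, cosh=2.113338, sinh=1.861773; start (x,ẋ)=(0.146208, -0.023533) → end (x,ẋ)=(-0.158974, -1.922033)

1 0.3270 0.1462 -0.0235
2 0.6890 -0.1590 -1.9220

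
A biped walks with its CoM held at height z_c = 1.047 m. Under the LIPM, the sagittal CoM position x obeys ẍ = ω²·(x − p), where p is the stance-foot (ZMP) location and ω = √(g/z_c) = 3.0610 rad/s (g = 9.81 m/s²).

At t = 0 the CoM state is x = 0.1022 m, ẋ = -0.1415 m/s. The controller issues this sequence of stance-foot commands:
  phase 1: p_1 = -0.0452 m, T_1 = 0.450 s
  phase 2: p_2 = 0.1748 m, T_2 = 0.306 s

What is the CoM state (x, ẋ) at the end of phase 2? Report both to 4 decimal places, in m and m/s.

phase 1: p=-0.0452, T=0.450, ωT=1.377450, cosh=2.108500, sinh=1.856279; start (x,ẋ)=(0.102200, -0.141500) → end (x,ẋ)=(0.179783, 0.539184)
phase 2: p=0.1748, T=0.306, ωT=0.936666, cosh=1.471697, sinh=1.079764; start (x,ẋ)=(0.179783, 0.539184) → end (x,ẋ)=(0.372330, 0.809986)

x = 0.3723, ẋ = 0.8100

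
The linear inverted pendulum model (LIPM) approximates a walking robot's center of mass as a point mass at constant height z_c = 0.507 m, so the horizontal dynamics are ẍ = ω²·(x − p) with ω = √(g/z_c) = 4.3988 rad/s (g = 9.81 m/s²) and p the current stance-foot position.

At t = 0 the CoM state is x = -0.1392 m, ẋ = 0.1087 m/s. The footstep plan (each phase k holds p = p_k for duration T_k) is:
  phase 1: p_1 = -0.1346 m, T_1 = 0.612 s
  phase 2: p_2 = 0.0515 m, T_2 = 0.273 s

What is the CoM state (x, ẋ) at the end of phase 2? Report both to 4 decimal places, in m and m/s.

phase 1: p=-0.1346, T=0.612, ωT=2.692066, cosh=7.414939, sinh=7.347198; start (x,ẋ)=(-0.139200, 0.108700) → end (x,ẋ)=(0.012850, 0.657337)
phase 2: p=0.0515, T=0.273, ωT=1.200872, cosh=1.811973, sinh=1.511042; start (x,ẋ)=(0.012850, 0.657337) → end (x,ẋ)=(0.207271, 0.934179)

x = 0.2073, ẋ = 0.9342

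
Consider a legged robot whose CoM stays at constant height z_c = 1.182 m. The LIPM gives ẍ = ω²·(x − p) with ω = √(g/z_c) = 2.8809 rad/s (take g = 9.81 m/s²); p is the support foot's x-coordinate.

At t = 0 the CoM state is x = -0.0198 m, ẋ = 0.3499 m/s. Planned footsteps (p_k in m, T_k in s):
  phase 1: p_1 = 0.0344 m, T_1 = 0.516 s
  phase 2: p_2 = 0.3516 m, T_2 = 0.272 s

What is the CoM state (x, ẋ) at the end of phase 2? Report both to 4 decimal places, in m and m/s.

phase 1: p=0.0344, T=0.516, ωT=1.486544, cosh=2.323971, sinh=2.097818; start (x,ẋ)=(-0.019800, 0.349900) → end (x,ẋ)=(0.163231, 0.485594)
phase 2: p=0.3516, T=0.272, ωT=0.783605, cosh=1.323053, sinh=0.866297; start (x,ẋ)=(0.163231, 0.485594) → end (x,ẋ)=(0.248398, 0.172353)

x = 0.2484, ẋ = 0.1724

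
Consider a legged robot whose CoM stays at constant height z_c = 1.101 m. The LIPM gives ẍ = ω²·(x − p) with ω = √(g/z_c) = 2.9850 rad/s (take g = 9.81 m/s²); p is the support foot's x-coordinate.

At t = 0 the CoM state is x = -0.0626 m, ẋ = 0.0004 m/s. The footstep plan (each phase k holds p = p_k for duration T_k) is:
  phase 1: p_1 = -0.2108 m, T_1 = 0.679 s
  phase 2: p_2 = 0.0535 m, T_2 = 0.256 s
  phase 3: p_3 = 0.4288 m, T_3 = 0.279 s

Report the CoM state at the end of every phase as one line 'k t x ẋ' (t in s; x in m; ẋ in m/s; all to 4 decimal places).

phase 1: p=-0.2108, T=0.679, ωT=2.026815, cosh=3.860814, sinh=3.729060; start (x,ẋ)=(-0.062600, 0.000400) → end (x,ẋ)=(0.361872, 1.651195)
phase 2: p=0.0535, T=0.256, ωT=0.764160, cosh=1.306457, sinh=0.840733; start (x,ẋ)=(0.361872, 1.651195) → end (x,ẋ)=(0.921438, 2.931103)
phase 3: p=0.4288, T=0.279, ωT=0.832815, cosh=1.367304, sinh=0.932480; start (x,ẋ)=(0.921438, 2.931103) → end (x,ẋ)=(2.018029, 5.378943)

1 0.6790 0.3619 1.6512
2 0.9350 0.9214 2.9311
3 1.2140 2.0180 5.3789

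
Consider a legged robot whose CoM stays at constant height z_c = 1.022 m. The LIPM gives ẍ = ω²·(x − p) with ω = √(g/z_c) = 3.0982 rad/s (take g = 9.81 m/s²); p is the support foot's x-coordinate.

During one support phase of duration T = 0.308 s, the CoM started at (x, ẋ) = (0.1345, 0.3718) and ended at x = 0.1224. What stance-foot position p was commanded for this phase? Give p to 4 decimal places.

ωT = 3.0982·0.308 = 0.954246; cosh(ωT) = 1.490907, sinh(ωT) = 1.105804
x(T) = p + (x₀−p)·cosh(ωT) + (ẋ₀/ω)·sinh(ωT) ⇒ p·(1 − cosh) = x(T) − x₀·cosh − (ẋ₀/ω)·sinh
numerator   = 0.1224 − (0.1345)·1.490907 − (0.3718/3.0982)·1.105804 = -0.210829
denominator = 1 − 1.490907 = -0.490907
p = -0.210829 / -0.490907 = 0.4295

p = 0.4295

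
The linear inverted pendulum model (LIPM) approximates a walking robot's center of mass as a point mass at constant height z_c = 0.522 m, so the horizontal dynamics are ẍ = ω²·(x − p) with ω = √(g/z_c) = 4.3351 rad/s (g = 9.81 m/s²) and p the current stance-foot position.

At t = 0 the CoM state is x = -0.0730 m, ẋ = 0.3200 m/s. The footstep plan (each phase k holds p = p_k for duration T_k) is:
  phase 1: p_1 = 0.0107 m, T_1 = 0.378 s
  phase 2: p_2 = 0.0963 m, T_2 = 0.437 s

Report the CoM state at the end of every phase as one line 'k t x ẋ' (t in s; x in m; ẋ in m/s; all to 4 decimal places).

phase 1: p=0.0107, T=0.378, ωT=1.638668, cosh=2.671273, sinh=2.477034; start (x,ẋ)=(-0.073000, 0.320000) → end (x,ẋ)=(-0.030041, -0.043979)
phase 2: p=0.0963, T=0.437, ωT=1.894439, cosh=3.399609, sinh=3.249206; start (x,ẋ)=(-0.030041, -0.043979) → end (x,ẋ)=(-0.366172, -1.929100)

1 0.3780 -0.0300 -0.0440
2 0.8150 -0.3662 -1.9291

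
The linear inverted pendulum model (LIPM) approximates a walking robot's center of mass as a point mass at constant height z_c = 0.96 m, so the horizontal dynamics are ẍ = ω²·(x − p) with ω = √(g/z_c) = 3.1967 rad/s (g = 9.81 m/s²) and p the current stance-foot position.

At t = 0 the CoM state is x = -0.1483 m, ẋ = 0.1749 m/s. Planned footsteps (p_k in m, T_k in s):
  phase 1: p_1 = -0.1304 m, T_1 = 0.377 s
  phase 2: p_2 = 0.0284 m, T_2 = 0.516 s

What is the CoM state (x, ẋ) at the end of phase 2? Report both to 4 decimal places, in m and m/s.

phase 1: p=-0.1304, T=0.377, ωT=1.205156, cosh=1.818462, sinh=1.518817; start (x,ẋ)=(-0.148300, 0.174900) → end (x,ẋ)=(-0.079852, 0.231141)
phase 2: p=0.0284, T=0.516, ωT=1.649497, cosh=2.698254, sinh=2.506108; start (x,ẋ)=(-0.079852, 0.231141) → end (x,ẋ)=(-0.082484, -0.243559)

x = -0.0825, ẋ = -0.2436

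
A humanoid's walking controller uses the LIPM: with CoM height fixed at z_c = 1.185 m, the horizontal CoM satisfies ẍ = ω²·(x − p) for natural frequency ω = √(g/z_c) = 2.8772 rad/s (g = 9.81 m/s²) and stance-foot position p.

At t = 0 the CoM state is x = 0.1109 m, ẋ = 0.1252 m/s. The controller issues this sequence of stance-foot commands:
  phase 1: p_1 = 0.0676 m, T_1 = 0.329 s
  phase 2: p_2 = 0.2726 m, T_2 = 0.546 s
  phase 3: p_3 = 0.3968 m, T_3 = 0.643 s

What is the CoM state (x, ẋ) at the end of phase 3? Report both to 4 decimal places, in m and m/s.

x = 0.2751, ẋ = -0.2748

phase 1: p=0.0676, T=0.329, ωT=0.946599, cosh=1.482494, sinh=1.094436; start (x,ẋ)=(0.110900, 0.125200) → end (x,ẋ)=(0.179416, 0.321956)
phase 2: p=0.2726, T=0.546, ωT=1.570951, cosh=2.509535, sinh=2.301688; start (x,ẋ)=(0.179416, 0.321956) → end (x,ẋ)=(0.296308, 0.190856)
phase 3: p=0.3968, T=0.643, ωT=1.850040, cosh=3.258651, sinh=3.101420; start (x,ẋ)=(0.296308, 0.190856) → end (x,ẋ)=(0.275061, -0.274798)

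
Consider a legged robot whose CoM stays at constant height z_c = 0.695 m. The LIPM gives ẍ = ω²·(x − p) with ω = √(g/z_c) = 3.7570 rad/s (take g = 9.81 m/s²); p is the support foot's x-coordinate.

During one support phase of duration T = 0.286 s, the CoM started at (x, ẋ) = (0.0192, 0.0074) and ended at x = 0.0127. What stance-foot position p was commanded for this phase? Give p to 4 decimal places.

p = 0.0334

ωT = 3.7570·0.286 = 1.074502; cosh(ωT) = 1.635001, sinh(ωT) = 1.293533
x(T) = p + (x₀−p)·cosh(ωT) + (ẋ₀/ω)·sinh(ωT) ⇒ p·(1 − cosh) = x(T) − x₀·cosh − (ẋ₀/ω)·sinh
numerator   = 0.0127 − (0.0192)·1.635001 − (0.0074/3.7570)·1.293533 = -0.021240
denominator = 1 − 1.635001 = -0.635001
p = -0.021240 / -0.635001 = 0.0334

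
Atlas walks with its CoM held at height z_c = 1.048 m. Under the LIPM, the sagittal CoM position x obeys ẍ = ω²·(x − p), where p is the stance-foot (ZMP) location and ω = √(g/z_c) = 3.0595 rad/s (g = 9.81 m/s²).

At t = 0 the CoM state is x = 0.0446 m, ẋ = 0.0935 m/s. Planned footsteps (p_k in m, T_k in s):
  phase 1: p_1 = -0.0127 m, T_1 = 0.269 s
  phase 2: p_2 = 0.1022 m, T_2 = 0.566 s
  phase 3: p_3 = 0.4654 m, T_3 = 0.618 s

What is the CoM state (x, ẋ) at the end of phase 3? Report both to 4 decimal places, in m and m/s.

phase 1: p=-0.0127, T=0.269, ωT=0.823006, cosh=1.358222, sinh=0.919112; start (x,ẋ)=(0.044600, 0.093500) → end (x,ẋ)=(0.093215, 0.288123)
phase 2: p=0.1022, T=0.566, ωT=1.731677, cosh=2.913554, sinh=2.736567; start (x,ẋ)=(0.093215, 0.288123) → end (x,ẋ)=(0.333732, 0.764231)
phase 3: p=0.4654, T=0.618, ωT=1.890771, cosh=3.387715, sinh=3.236759; start (x,ẋ)=(0.333732, 0.764231) → end (x,ẋ)=(0.827855, 1.285106)

x = 0.8279, ẋ = 1.2851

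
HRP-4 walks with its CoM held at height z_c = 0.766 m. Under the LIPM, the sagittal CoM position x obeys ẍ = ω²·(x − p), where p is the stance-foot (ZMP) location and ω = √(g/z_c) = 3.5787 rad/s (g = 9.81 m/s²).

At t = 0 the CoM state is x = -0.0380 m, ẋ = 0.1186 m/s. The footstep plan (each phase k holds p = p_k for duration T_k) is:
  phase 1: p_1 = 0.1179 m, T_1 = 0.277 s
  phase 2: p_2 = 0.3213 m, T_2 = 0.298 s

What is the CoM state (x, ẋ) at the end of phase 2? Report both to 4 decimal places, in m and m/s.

x = -0.5017, ẋ = -2.6084

phase 1: p=0.1179, T=0.277, ωT=0.991300, cosh=1.532915, sinh=1.161821; start (x,ẋ)=(-0.038000, 0.118600) → end (x,ẋ)=(-0.082578, -0.466398)
phase 2: p=0.3213, T=0.298, ωT=1.066453, cosh=1.624642, sinh=1.280414; start (x,ẋ)=(-0.082578, -0.466398) → end (x,ẋ)=(-0.501729, -2.608388)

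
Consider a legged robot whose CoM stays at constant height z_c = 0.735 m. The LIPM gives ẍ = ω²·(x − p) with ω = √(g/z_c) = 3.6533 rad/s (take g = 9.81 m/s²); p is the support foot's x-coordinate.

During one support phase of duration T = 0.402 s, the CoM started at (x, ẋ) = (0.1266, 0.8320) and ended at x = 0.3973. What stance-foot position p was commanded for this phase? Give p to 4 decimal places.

p = 0.2802

ωT = 3.6533·0.402 = 1.468627; cosh(ωT) = 2.286754, sinh(ωT) = 2.056512
x(T) = p + (x₀−p)·cosh(ωT) + (ẋ₀/ω)·sinh(ωT) ⇒ p·(1 − cosh) = x(T) − x₀·cosh − (ẋ₀/ω)·sinh
numerator   = 0.3973 − (0.1266)·2.286754 − (0.8320/3.6533)·2.056512 = -0.360552
denominator = 1 − 2.286754 = -1.286754
p = -0.360552 / -1.286754 = 0.2802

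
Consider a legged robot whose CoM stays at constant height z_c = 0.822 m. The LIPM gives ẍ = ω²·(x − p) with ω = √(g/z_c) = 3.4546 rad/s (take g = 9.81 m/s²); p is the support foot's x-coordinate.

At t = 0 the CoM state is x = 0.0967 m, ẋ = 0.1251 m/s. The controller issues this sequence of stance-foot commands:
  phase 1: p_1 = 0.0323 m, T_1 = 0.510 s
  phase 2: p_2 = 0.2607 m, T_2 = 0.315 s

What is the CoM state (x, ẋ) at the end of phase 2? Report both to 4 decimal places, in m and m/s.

x = 0.7537, ẋ = 1.9633

phase 1: p=0.0323, T=0.510, ωT=1.761846, cosh=2.997452, sinh=2.825725; start (x,ẋ)=(0.096700, 0.125100) → end (x,ẋ)=(0.327663, 1.003638)
phase 2: p=0.2607, T=0.315, ωT=1.088199, cosh=1.652872, sinh=1.316050; start (x,ẋ)=(0.327663, 1.003638) → end (x,ẋ)=(0.753723, 1.963326)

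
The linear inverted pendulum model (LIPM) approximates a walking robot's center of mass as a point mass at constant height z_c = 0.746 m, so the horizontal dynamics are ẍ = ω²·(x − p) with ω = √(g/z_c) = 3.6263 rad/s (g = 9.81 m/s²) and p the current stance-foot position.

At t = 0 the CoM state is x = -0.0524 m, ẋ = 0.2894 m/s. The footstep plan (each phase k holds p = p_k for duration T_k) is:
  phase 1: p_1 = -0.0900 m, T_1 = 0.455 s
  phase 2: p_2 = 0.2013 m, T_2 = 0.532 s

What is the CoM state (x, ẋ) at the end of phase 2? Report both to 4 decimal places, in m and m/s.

phase 1: p=-0.0900, T=0.455, ωT=1.649967, cosh=2.699431, sinh=2.507375; start (x,ẋ)=(-0.052400, 0.289400) → end (x,ẋ)=(0.211602, 1.123093)
phase 2: p=0.2013, T=0.532, ωT=1.929192, cosh=3.514604, sinh=3.369339; start (x,ẋ)=(0.211602, 1.123093) → end (x,ẋ)=(1.281017, 4.073097)

x = 1.2810, ẋ = 4.0731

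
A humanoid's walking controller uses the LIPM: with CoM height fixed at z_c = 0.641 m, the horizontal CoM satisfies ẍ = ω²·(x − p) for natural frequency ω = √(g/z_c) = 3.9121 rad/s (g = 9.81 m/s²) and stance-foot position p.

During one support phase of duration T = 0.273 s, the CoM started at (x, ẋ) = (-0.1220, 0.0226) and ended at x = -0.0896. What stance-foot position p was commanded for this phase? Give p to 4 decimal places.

ωT = 3.9121·0.273 = 1.068003; cosh(ωT) = 1.626629, sinh(ωT) = 1.282935
x(T) = p + (x₀−p)·cosh(ωT) + (ẋ₀/ω)·sinh(ωT) ⇒ p·(1 − cosh) = x(T) − x₀·cosh − (ẋ₀/ω)·sinh
numerator   = -0.0896 − (-0.1220)·1.626629 − (0.0226/3.9121)·1.282935 = 0.101437
denominator = 1 − 1.626629 = -0.626629
p = 0.101437 / -0.626629 = -0.1619

p = -0.1619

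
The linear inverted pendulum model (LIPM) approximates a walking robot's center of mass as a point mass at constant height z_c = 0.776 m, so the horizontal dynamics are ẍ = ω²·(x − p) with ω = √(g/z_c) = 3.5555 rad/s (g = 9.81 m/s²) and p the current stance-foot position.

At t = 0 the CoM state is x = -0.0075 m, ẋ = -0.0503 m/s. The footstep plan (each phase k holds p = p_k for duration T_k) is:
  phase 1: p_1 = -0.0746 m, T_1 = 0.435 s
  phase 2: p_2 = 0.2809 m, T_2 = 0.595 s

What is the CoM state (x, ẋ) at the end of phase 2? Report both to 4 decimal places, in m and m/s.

phase 1: p=-0.0746, T=0.435, ωT=1.546642, cosh=2.454320, sinh=2.241358; start (x,ẋ)=(-0.007500, -0.050300) → end (x,ẋ)=(0.058376, 0.411278)
phase 2: p=0.2809, T=0.595, ωT=2.115522, cosh=4.207244, sinh=4.086674; start (x,ẋ)=(0.058376, 0.411278) → end (x,ẋ)=(-0.182592, -1.502964)

x = -0.1826, ẋ = -1.5030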